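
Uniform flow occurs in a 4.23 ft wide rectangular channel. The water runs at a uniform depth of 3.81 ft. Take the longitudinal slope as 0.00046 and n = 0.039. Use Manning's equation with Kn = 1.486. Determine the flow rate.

Flow area A = b·y = 4.23 × 3.81 = 16.12 ft². Wetted perimeter P = b + 2y = 4.23 + 2×3.81 = 11.85 ft.
Hydraulic radius R = A/P = 16.12/11.85 = 1.36 ft.
Manning's equation: Q = (1.486/n) A R^(2/3) S^(1/2) = (1.486/0.039) × 16.12 × 1.36^(2/3) × 0.00046^(1/2) = 16.2 ft³/s.

Q = 16.2 ft³/s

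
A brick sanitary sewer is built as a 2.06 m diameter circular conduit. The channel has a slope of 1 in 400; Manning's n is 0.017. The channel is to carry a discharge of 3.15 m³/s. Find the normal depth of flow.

y_n = 1.03 m

Manning's equation rearranged: A R^(2/3) = nQ / (1·√S) = 0.017 × 3.15 / (√0.0025) = 1.071.
At y = 1.12 m: A R^(2/3) = 1.231 — over.
At y = 0.825 m: A R^(2/3) = 0.7232 — short.
At y = 1.03 m: A R^(2/3) = 1.071 — close enough.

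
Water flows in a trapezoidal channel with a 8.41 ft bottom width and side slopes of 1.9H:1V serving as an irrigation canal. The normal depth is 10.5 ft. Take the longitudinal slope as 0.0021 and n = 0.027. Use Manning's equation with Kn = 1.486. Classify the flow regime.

subcritical

With bottom width b = 8.41 ft and side slope z = 1.9: A = (b + zy)y = (8.41 + 1.9×10.5)×10.5 = 297.8 ft²; P = b + 2y√(1+z²) = 8.41 + 2×10.5×2.147 = 53.5 ft.
Hydraulic radius R = A/P = 297.8/53.5 = 5.566 ft.
V = (1.486/n) R^(2/3) √S = (1.486/0.027) × 5.566^(2/3) × √0.0021 = 7.921 ft/s. Hydraulic depth D_h = A/T = 297.8/48.31 = 6.164 ft.
Froude number Fr = V/√(g·D_h) = 7.921/√(32.2×6.164) = 0.562, which is less than 1, so the flow is subcritical.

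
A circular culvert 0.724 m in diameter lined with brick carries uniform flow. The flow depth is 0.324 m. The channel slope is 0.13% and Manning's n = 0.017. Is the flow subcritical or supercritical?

subcritical

For a circular section of diameter D = 0.724 m at depth y = 0.324 m, the central angle is θ = 2 arccos(1 − 2y/D) = 2.931 rad. Then A = (D²/8)(θ − sin θ) = 0.1784 m² and P = Dθ/2 = 1.061 m.
Hydraulic radius R = A/P = 0.1784/1.061 = 0.1681 m.
V = (1/n) R^(2/3) √S = (1/0.017) × 0.1681^(2/3) × √0.0013 = 0.646 m/s. Hydraulic depth D_h = A/T = 0.1784/0.72 = 0.2478 m.
Froude number Fr = V/√(g·D_h) = 0.646/√(9.81×0.2478) = 0.414, which is less than 1, so the flow is subcritical.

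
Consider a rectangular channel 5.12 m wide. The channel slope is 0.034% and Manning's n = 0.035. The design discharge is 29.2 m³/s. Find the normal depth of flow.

Manning's equation rearranged: A R^(2/3) = nQ / (1·√S) = 0.035 × 29.2 / (√0.00034) = 55.43.
Try y = 4.9 m: A R^(2/3) = 35.48 — short.
Try y = 8.86 m: A R^(2/3) = 71.68 — over.
Try y = 7.1 m: A R^(2/3) = 55.4 — ≈ 55.43.

y_n = 7.1 m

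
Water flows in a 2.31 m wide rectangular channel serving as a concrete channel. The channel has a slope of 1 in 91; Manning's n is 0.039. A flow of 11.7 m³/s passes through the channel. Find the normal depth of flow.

y_n = 2.26 m

Manning's equation rearranged: A R^(2/3) = nQ / (1·√S) = 0.039 × 11.7 / (√0.01099) = 4.353.
Trying y = 2.81 m: A R^(2/3) = 5.68 — high.
Trying y = 1.9 m: A R^(2/3) = 3.52 — low.
Trying y = 2.26 m: A R^(2/3) = 4.364 — matches.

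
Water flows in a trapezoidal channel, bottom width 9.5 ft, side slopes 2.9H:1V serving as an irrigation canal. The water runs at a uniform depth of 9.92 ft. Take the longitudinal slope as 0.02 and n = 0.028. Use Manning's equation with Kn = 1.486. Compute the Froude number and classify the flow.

supercritical

With bottom width b = 9.5 ft and side slope z = 2.9: A = (b + zy)y = (9.5 + 2.9×9.92)×9.92 = 379.6 ft²; P = b + 2y√(1+z²) = 9.5 + 2×9.92×3.068 = 70.36 ft.
Hydraulic radius R = A/P = 379.6/70.36 = 5.395 ft.
V = (1.486/n) R^(2/3) √S = (1.486/0.028) × 5.395^(2/3) × √0.02 = 23.09 ft/s. Hydraulic depth D_h = A/T = 379.6/67.04 = 5.663 ft.
Froude number Fr = V/√(g·D_h) = 23.09/√(32.2×5.663) = 1.71, which is greater than 1, so the flow is supercritical.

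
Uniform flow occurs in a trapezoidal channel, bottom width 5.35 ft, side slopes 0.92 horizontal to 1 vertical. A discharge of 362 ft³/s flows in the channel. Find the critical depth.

y_c = 4.1 ft

At critical depth, Q² T / (g A³) = 1, i.e. A³/T = Q²/g = 362²/32.2 = 4070.
At y = 5.12 ft: A³/T = 9252 — too large.
At y = 3.37 ft: A³/T = 1999 — too small.
At y = 4.1 ft: A³/T = 4057 — matches.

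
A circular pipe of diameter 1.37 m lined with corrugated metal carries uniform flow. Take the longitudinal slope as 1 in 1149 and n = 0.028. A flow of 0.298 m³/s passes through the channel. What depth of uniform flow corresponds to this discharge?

y_n = 0.596 m

Manning's equation rearranged: A R^(2/3) = nQ / (1·√S) = 0.028 × 0.298 / (√0.0008703) = 0.2828.
Trying y = 0.407 m: A R^(2/3) = 0.1387 — low.
Trying y = 0.739 m: A R^(2/3) = 0.4095 — high.
Trying y = 0.596 m: A R^(2/3) = 0.283 — matches.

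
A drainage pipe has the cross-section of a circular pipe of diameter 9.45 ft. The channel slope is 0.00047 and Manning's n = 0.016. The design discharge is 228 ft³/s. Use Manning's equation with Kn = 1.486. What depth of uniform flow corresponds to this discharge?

y_n = 7.08 ft

Manning's equation rearranged: A R^(2/3) = nQ / (1.486·√S) = 0.016 × 228 / (1.486 × √0.00047) = 113.2.
Trying y = 6.15 ft: A R^(2/3) = 94.27 — too small.
Trying y = 7.94 ft: A R^(2/3) = 127.1 — too large.
Trying y = 7.08 ft: A R^(2/3) = 113.3 — close enough.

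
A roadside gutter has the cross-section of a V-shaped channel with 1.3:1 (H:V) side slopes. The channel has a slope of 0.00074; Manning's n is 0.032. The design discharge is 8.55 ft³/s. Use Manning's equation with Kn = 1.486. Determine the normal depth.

Manning's equation rearranged: A R^(2/3) = nQ / (1.486·√S) = 0.032 × 8.55 / (1.486 × √0.00074) = 6.768.
Try y = 1.63 ft: A R^(2/3) = 2.581 — short.
Try y = 2.94 ft: A R^(2/3) = 12.44 — over.
Try y = 2.34 ft: A R^(2/3) = 6.769 — matches.

y_n = 2.34 ft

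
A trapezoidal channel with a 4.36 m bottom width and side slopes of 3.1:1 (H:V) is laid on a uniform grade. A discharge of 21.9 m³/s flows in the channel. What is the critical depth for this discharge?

At critical depth, Q² T / (g A³) = 1, i.e. A³/T = Q²/g = 21.9²/9.81 = 48.89.
Try y = 0.849 m: A³/T = 21.74 — low.
Try y = 1.24 m: A³/T = 87.38 — high.
Try y = 1.06 m: A³/T = 48.7 — ≈ 48.89.

y_c = 1.06 m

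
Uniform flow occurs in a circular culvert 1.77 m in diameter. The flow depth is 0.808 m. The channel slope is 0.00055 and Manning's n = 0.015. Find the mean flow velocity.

For a circular section of diameter D = 1.77 m at depth y = 0.808 m, the central angle is θ = 2 arccos(1 − 2y/D) = 2.967 rad. Then A = (D²/8)(θ − sin θ) = 1.094 m² and P = Dθ/2 = 2.626 m.
Hydraulic radius R = A/P = 1.094/2.626 = 0.4166 m.
From Manning's equation, V = (1/n) R^(2/3) S^(1/2) = (1/0.015) × 0.4166^(2/3) × 0.00055^(1/2) = 0.872 m/s.

V = 0.872 m/s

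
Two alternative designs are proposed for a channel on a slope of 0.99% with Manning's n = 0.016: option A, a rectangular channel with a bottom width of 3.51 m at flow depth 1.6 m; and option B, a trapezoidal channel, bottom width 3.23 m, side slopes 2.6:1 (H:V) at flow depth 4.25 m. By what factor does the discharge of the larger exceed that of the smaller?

20.9

Channel A: Flow area A = b·y = 3.51 × 1.6 = 5.616 m². Wetted perimeter P = b + 2y = 3.51 + 2×1.6 = 6.71 m. Hydraulic radius R = A/P = 5.616/6.71 = 0.837 m. Q_A = (1/0.016)·5.616·0.837^(2/3)·√0.0099 = 31.02 m³/s.
Channel B: With bottom width b = 3.23 m and side slope z = 2.6: A = (b + zy)y = (3.23 + 2.6×4.25)×4.25 = 60.69 m²; P = b + 2y√(1+z²) = 3.23 + 2×4.25×2.786 = 26.91 m. Hydraulic radius R = A/P = 60.69/26.91 = 2.255 m. Q_B = (1/0.016)·60.69·2.255^(2/3)·√0.0099 = 649.1 m³/s.
The larger discharge is 649.1 m³/s and the smaller is 31.02 m³/s; the ratio is 20.9.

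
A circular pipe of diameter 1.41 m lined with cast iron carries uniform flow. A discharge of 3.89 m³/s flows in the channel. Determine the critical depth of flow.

y_c = 1.04 m

At critical depth, Q² T / (g A³) = 1, i.e. A³/T = Q²/g = 3.89²/9.81 = 1.543.
Try y = 0.914 m: A³/T = 0.9124 — short.
Try y = 1.04 m: A³/T = 1.517 — matches.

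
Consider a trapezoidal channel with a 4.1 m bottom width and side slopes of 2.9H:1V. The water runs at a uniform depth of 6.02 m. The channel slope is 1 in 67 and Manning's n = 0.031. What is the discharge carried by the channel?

Q = 1100 m³/s

With bottom width b = 4.1 m and side slope z = 2.9: A = (b + zy)y = (4.1 + 2.9×6.02)×6.02 = 129.8 m²; P = b + 2y√(1+z²) = 4.1 + 2×6.02×3.068 = 41.03 m.
Hydraulic radius R = A/P = 129.8/41.03 = 3.163 m.
Manning's equation: Q = (1/n) A R^(2/3) S^(1/2) = (1/0.031) × 129.8 × 3.163^(2/3) × 0.01493^(1/2) = 1100 m³/s.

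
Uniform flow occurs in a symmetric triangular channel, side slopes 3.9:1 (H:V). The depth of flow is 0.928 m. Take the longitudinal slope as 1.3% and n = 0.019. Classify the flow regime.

For a triangular section with side slope z = 3.9: A = zy² = 3.9×0.928² = 3.359 m²; P = 2y√(1+z²) = 2×0.928×4.026 = 7.473 m.
Hydraulic radius R = A/P = 3.359/7.473 = 0.4495 m.
V = (1/n) R^(2/3) √S = (1/0.019) × 0.4495^(2/3) × √0.013 = 3.521 m/s. Hydraulic depth D_h = A/T = 3.359/7.238 = 0.464 m.
Froude number Fr = V/√(g·D_h) = 3.521/√(9.81×0.464) = 1.65, which is greater than 1, so the flow is supercritical.

supercritical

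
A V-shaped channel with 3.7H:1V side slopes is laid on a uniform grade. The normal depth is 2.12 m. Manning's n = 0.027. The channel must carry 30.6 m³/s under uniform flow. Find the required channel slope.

S = 0.00239

For a triangular section with side slope z = 3.7: A = zy² = 3.7×2.12² = 16.63 m²; P = 2y√(1+z²) = 2×2.12×3.833 = 16.25 m.
Hydraulic radius R = A/P = 16.63/16.25 = 1.023 m.
From Manning's equation, S = [nQ / (1 A R^(2/3))]² = [0.027 × 30.6 / (1 × 16.63 × 1.023^(2/3))]² = 0.00239.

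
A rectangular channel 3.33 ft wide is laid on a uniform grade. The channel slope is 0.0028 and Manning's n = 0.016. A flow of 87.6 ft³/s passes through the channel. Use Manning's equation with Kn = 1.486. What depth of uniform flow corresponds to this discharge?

y_n = 4.67 ft

Manning's equation rearranged: A R^(2/3) = nQ / (1.486·√S) = 0.016 × 87.6 / (1.486 × √0.0028) = 17.82.
Trying y = 5.51 ft: A R^(2/3) = 21.62 — too large.
Trying y = 4 ft: A R^(2/3) = 14.84 — too small.
Trying y = 4.67 ft: A R^(2/3) = 17.83 — matches.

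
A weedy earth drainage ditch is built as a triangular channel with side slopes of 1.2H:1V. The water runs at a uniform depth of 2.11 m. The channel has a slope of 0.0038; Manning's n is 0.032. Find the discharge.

For a triangular section with side slope z = 1.2: A = zy² = 1.2×2.11² = 5.343 m²; P = 2y√(1+z²) = 2×2.11×1.562 = 6.592 m.
Hydraulic radius R = A/P = 5.343/6.592 = 0.8105 m.
Manning's equation: Q = (1/n) A R^(2/3) S^(1/2) = (1/0.032) × 5.343 × 0.8105^(2/3) × 0.0038^(1/2) = 8.95 m³/s.

Q = 8.95 m³/s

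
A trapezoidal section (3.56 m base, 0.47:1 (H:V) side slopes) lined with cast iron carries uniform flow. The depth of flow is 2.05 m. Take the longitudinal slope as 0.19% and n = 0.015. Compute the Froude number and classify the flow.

subcritical

With bottom width b = 3.56 m and side slope z = 0.47: A = (b + zy)y = (3.56 + 0.47×2.05)×2.05 = 9.273 m²; P = b + 2y√(1+z²) = 3.56 + 2×2.05×1.105 = 8.09 m.
Hydraulic radius R = A/P = 9.273/8.09 = 1.146 m.
V = (1/n) R^(2/3) √S = (1/0.015) × 1.146^(2/3) × √0.0019 = 3.183 m/s. Hydraulic depth D_h = A/T = 9.273/5.487 = 1.69 m.
Froude number Fr = V/√(g·D_h) = 3.183/√(9.81×1.69) = 0.782, which is less than 1, so the flow is subcritical.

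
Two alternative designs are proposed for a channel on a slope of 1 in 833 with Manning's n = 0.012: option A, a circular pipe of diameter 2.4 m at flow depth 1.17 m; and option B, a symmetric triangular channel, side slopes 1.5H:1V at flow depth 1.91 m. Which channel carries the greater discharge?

channel B

Channel A: For a circular section of diameter D = 2.4 m at depth y = 1.17 m, the central angle is θ = 2 arccos(1 − 2y/D) = 3.092 rad. Then A = (D²/8)(θ − sin θ) = 2.19 m² and P = Dθ/2 = 3.71 m. Hydraulic radius R = A/P = 2.19/3.71 = 0.5903 m. Q_A = (1/0.012)·2.19·0.5903^(2/3)·√0.0012 = 4.45 m³/s.
Channel B: For a triangular section with side slope z = 1.5: A = zy² = 1.5×1.91² = 5.472 m²; P = 2y√(1+z²) = 2×1.91×1.803 = 6.887 m. Hydraulic radius R = A/P = 5.472/6.887 = 0.7946 m. Q_B = (1/0.012)·5.472·0.7946^(2/3)·√0.0012 = 13.55 m³/s.
Q_A = 4.45 m³/s vs Q_B = 13.55 m³/s, so channel B carries more.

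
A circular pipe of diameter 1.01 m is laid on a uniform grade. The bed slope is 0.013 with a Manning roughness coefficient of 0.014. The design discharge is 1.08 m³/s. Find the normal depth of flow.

Manning's equation rearranged: A R^(2/3) = nQ / (1·√S) = 0.014 × 1.08 / (√0.013) = 0.1326.
Trying y = 0.404 m: A R^(2/3) = 0.1079 — too small.
Trying y = 0.532 m: A R^(2/3) = 0.1746 — too large.
Trying y = 0.453 m: A R^(2/3) = 0.1325 — ≈ 0.1326.

y_n = 0.453 m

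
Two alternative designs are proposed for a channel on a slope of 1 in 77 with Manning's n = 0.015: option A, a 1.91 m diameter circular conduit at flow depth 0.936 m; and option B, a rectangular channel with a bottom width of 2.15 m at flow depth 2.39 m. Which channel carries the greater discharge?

Channel A: For a circular section of diameter D = 1.91 m at depth y = 0.936 m, the central angle is θ = 2 arccos(1 − 2y/D) = 3.102 rad. Then A = (D²/8)(θ − sin θ) = 1.396 m² and P = Dθ/2 = 2.962 m. Hydraulic radius R = A/P = 1.396/2.962 = 0.4714 m. Q_A = (1/0.015)·1.396·0.4714^(2/3)·√0.01299 = 6.425 m³/s.
Channel B: Flow area A = b·y = 2.15 × 2.39 = 5.138 m². Wetted perimeter P = b + 2y = 2.15 + 2×2.39 = 6.93 m. Hydraulic radius R = A/P = 5.138/6.93 = 0.7415 m. Q_B = (1/0.015)·5.138·0.7415^(2/3)·√0.01299 = 31.98 m³/s.
Q_A = 6.425 m³/s vs Q_B = 31.98 m³/s, so channel B carries more.

channel B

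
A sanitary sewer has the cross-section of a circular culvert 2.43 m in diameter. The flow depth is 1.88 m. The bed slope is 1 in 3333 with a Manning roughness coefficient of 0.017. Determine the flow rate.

Q = 3.2 m³/s

For a circular section of diameter D = 2.43 m at depth y = 1.88 m, the central angle is θ = 2 arccos(1 − 2y/D) = 4.3 rad. Then A = (D²/8)(θ − sin θ) = 3.85 m² and P = Dθ/2 = 5.224 m.
Hydraulic radius R = A/P = 3.85/5.224 = 0.7369 m.
Manning's equation: Q = (1/n) A R^(2/3) S^(1/2) = (1/0.017) × 3.85 × 0.7369^(2/3) × 0.0003^(1/2) = 3.2 m³/s.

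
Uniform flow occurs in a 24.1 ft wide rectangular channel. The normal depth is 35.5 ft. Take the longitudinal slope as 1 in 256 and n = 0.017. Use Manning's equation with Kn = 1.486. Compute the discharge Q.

Flow area A = b·y = 24.1 × 35.5 = 855.6 ft². Wetted perimeter P = b + 2y = 24.1 + 2×35.5 = 95.1 ft.
Hydraulic radius R = A/P = 855.6/95.1 = 8.996 ft.
Manning's equation: Q = (1.486/n) A R^(2/3) S^(1/2) = (1.486/0.017) × 855.6 × 8.996^(2/3) × 0.003906^(1/2) = 20200 ft³/s.

Q = 20200 ft³/s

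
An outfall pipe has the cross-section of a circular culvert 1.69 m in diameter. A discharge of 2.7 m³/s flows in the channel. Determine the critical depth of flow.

y_c = 0.82 m

At critical depth, Q² T / (g A³) = 1, i.e. A³/T = Q²/g = 2.7²/9.81 = 0.7431.
At y = 0.637 m: A³/T = 0.2827 — too small.
At y = 0.82 m: A³/T = 0.7444 — ≈ 0.7431.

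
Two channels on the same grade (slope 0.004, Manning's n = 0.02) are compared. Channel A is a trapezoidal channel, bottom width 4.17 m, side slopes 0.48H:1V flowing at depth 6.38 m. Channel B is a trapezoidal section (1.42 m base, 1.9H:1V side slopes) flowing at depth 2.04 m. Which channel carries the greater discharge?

Channel A: With bottom width b = 4.17 m and side slope z = 0.48: A = (b + zy)y = (4.17 + 0.48×6.38)×6.38 = 46.14 m²; P = b + 2y√(1+z²) = 4.17 + 2×6.38×1.109 = 18.32 m. Hydraulic radius R = A/P = 46.14/18.32 = 2.518 m. Q_A = (1/0.02)·46.14·2.518^(2/3)·√0.004 = 270.1 m³/s.
Channel B: With bottom width b = 1.42 m and side slope z = 1.9: A = (b + zy)y = (1.42 + 1.9×2.04)×2.04 = 10.8 m²; P = b + 2y√(1+z²) = 1.42 + 2×2.04×2.147 = 10.18 m. Hydraulic radius R = A/P = 10.8/10.18 = 1.061 m. Q_B = (1/0.02)·10.8·1.061^(2/3)·√0.004 = 35.55 m³/s.
Q_A = 270.1 m³/s vs Q_B = 35.55 m³/s, so channel A carries more.

channel A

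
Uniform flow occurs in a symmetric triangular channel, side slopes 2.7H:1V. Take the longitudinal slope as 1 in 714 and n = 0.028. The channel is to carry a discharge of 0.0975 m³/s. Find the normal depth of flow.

Manning's equation rearranged: A R^(2/3) = nQ / (1·√S) = 0.028 × 0.0975 / (√0.001401) = 0.07295.
Trying y = 0.222 m: A R^(2/3) = 0.02944 — short.
Trying y = 0.312 m: A R^(2/3) = 0.07297 — close enough.

y_n = 0.312 m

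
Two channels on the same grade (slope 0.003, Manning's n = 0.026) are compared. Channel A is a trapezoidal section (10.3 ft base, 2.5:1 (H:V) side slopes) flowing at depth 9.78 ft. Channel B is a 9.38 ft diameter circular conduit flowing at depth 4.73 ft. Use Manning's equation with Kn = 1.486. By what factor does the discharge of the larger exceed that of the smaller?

Channel A: With bottom width b = 10.3 ft and side slope z = 2.5: A = (b + zy)y = (10.3 + 2.5×9.78)×9.78 = 339.9 ft²; P = b + 2y√(1+z²) = 10.3 + 2×9.78×2.693 = 62.97 ft. Hydraulic radius R = A/P = 339.9/62.97 = 5.397 ft. Q_A = (1.486/0.026)·339.9·5.397^(2/3)·√0.003 = 3274 ft³/s.
Channel B: For a circular section of diameter D = 9.38 ft at depth y = 4.73 ft, the central angle is θ = 2 arccos(1 − 2y/D) = 3.159 rad. Then A = (D²/8)(θ − sin θ) = 34.93 ft² and P = Dθ/2 = 14.81 ft. Hydraulic radius R = A/P = 34.93/14.81 = 2.358 ft. Q_B = (1.486/0.026)·34.93·2.358^(2/3)·√0.003 = 193.7 ft³/s.
The larger discharge is 3274 ft³/s and the smaller is 193.7 ft³/s; the ratio is 16.9.

16.9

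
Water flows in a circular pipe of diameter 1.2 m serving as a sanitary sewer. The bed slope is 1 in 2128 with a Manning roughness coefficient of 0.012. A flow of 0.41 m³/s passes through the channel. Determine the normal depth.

y_n = 0.563 m

Manning's equation rearranged: A R^(2/3) = nQ / (1·√S) = 0.012 × 0.41 / (√0.0004699) = 0.227.
At y = 0.656 m: A R^(2/3) = 0.2939 — too large.
At y = 0.563 m: A R^(2/3) = 0.2271 — matches.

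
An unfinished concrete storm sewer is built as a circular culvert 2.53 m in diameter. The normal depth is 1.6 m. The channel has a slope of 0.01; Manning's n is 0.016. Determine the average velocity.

V = 5.02 m/s

For a circular section of diameter D = 2.53 m at depth y = 1.6 m, the central angle is θ = 2 arccos(1 − 2y/D) = 3.678 rad. Then A = (D²/8)(θ − sin θ) = 3.351 m² and P = Dθ/2 = 4.652 m.
Hydraulic radius R = A/P = 3.351/4.652 = 0.7203 m.
From Manning's equation, V = (1/n) R^(2/3) S^(1/2) = (1/0.016) × 0.7203^(2/3) × 0.01^(1/2) = 5.02 m/s.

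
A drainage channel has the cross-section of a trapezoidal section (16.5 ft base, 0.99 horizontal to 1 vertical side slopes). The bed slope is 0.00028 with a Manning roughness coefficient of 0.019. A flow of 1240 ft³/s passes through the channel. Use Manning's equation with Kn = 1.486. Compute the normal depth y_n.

y_n = 10.5 ft

Manning's equation rearranged: A R^(2/3) = nQ / (1.486·√S) = 0.019 × 1240 / (1.486 × √0.00028) = 947.5.
At y = 7.51 ft: A R^(2/3) = 509.8 — low.
At y = 10.5 ft: A R^(2/3) = 946.1 — matches.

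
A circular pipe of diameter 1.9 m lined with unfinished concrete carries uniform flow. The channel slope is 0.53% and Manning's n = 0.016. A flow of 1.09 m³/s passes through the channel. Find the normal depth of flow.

y_n = 0.478 m

Manning's equation rearranged: A R^(2/3) = nQ / (1·√S) = 0.016 × 1.09 / (√0.0053) = 0.2396.
Try y = 0.533 m: A R^(2/3) = 0.2966 — over.
Try y = 0.478 m: A R^(2/3) = 0.2394 — matches.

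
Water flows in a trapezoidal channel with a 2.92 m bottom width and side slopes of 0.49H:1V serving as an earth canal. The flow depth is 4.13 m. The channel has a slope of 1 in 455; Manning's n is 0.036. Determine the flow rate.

With bottom width b = 2.92 m and side slope z = 0.49: A = (b + zy)y = (2.92 + 0.49×4.13)×4.13 = 20.42 m²; P = b + 2y√(1+z²) = 2.92 + 2×4.13×1.114 = 12.12 m.
Hydraulic radius R = A/P = 20.42/12.12 = 1.685 m.
Manning's equation: Q = (1/n) A R^(2/3) S^(1/2) = (1/0.036) × 20.42 × 1.685^(2/3) × 0.002198^(1/2) = 37.6 m³/s.

Q = 37.6 m³/s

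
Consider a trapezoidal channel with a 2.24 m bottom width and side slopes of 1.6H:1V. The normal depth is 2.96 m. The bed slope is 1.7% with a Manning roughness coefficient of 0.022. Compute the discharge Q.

With bottom width b = 2.24 m and side slope z = 1.6: A = (b + zy)y = (2.24 + 1.6×2.96)×2.96 = 20.65 m²; P = b + 2y√(1+z²) = 2.24 + 2×2.96×1.887 = 13.41 m.
Hydraulic radius R = A/P = 20.65/13.41 = 1.54 m.
Manning's equation: Q = (1/n) A R^(2/3) S^(1/2) = (1/0.022) × 20.65 × 1.54^(2/3) × 0.017^(1/2) = 163 m³/s.

Q = 163 m³/s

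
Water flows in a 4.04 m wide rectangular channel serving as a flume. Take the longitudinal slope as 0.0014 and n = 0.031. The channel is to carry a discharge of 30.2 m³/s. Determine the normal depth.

Manning's equation rearranged: A R^(2/3) = nQ / (1·√S) = 0.031 × 30.2 / (√0.0014) = 25.02.
At y = 3.41 m: A R^(2/3) = 16.14 — too small.
At y = 5.66 m: A R^(2/3) = 29.81 — too large.
At y = 4.88 m: A R^(2/3) = 25.01 — matches.

y_n = 4.88 m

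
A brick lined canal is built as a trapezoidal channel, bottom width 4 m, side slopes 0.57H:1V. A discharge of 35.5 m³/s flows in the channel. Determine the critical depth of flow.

At critical depth, Q² T / (g A³) = 1, i.e. A³/T = Q²/g = 35.5²/9.81 = 128.5.
Try y = 2.07 m: A³/T = 193.8 — too large.
Try y = 1.83 m: A³/T = 129.2 — matches.

y_c = 1.83 m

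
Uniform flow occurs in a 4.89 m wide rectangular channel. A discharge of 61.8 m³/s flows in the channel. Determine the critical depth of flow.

For a rectangular channel, critical depth y_c = (q²/g)^(1/3) where q = Q/b = 61.8/4.89 = 12.64 m²/s.
So y_c = (12.64²/9.81)^(1/3) = 2.53 m.

y_c = 2.53 m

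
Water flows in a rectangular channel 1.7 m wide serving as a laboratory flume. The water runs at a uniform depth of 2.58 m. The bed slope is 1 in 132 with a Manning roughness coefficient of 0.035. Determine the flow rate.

Q = 8.09 m³/s

Flow area A = b·y = 1.7 × 2.58 = 4.386 m². Wetted perimeter P = b + 2y = 1.7 + 2×2.58 = 6.86 m.
Hydraulic radius R = A/P = 4.386/6.86 = 0.6394 m.
Manning's equation: Q = (1/n) A R^(2/3) S^(1/2) = (1/0.035) × 4.386 × 0.6394^(2/3) × 0.007576^(1/2) = 8.09 m³/s.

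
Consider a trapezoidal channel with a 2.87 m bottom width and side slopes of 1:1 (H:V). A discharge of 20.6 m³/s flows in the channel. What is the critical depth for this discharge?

y_c = 1.46 m

At critical depth, Q² T / (g A³) = 1, i.e. A³/T = Q²/g = 20.6²/9.81 = 43.26.
Try y = 1.79 m: A³/T = 89.98 — over.
Try y = 1.28 m: A³/T = 27.6 — short.
Try y = 1.46 m: A³/T = 43.64 — close enough.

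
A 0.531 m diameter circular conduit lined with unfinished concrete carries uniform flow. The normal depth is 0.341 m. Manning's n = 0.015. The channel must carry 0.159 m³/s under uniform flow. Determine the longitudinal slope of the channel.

For a circular section of diameter D = 0.531 m at depth y = 0.341 m, the central angle is θ = 2 arccos(1 − 2y/D) = 3.718 rad. Then A = (D²/8)(θ − sin θ) = 0.1503 m² and P = Dθ/2 = 0.9872 m.
Hydraulic radius R = A/P = 0.1503/0.9872 = 0.1522 m.
From Manning's equation, S = [nQ / (1 A R^(2/3))]² = [0.015 × 0.159 / (1 × 0.1503 × 0.1522^(2/3))]² = 0.0031.

S = 0.0031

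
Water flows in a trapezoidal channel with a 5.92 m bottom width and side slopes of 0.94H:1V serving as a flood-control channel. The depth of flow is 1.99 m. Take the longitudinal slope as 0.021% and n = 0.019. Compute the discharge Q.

Q = 14.5 m³/s

With bottom width b = 5.92 m and side slope z = 0.94: A = (b + zy)y = (5.92 + 0.94×1.99)×1.99 = 15.5 m²; P = b + 2y√(1+z²) = 5.92 + 2×1.99×1.372 = 11.38 m.
Hydraulic radius R = A/P = 15.5/11.38 = 1.362 m.
Manning's equation: Q = (1/n) A R^(2/3) S^(1/2) = (1/0.019) × 15.5 × 1.362^(2/3) × 0.00021^(1/2) = 14.5 m³/s.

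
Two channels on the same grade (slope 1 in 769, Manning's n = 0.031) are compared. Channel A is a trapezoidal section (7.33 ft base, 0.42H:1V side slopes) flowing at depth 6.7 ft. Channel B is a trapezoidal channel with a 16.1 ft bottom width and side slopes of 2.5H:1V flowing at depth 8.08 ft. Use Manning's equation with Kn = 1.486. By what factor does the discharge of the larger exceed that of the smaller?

Channel A: With bottom width b = 7.33 ft and side slope z = 0.42: A = (b + zy)y = (7.33 + 0.42×6.7)×6.7 = 67.96 ft²; P = b + 2y√(1+z²) = 7.33 + 2×6.7×1.085 = 21.86 ft. Hydraulic radius R = A/P = 67.96/21.86 = 3.109 ft. Q_A = (1.486/0.031)·67.96·3.109^(2/3)·√0.0013 = 250.2 ft³/s.
Channel B: With bottom width b = 16.1 ft and side slope z = 2.5: A = (b + zy)y = (16.1 + 2.5×8.08)×8.08 = 293.3 ft²; P = b + 2y√(1+z²) = 16.1 + 2×8.08×2.693 = 59.61 ft. Hydraulic radius R = A/P = 293.3/59.61 = 4.92 ft. Q_B = (1.486/0.031)·293.3·4.92^(2/3)·√0.0013 = 1467 ft³/s.
The larger discharge is 1467 ft³/s and the smaller is 250.2 ft³/s; the ratio is 5.86.

5.86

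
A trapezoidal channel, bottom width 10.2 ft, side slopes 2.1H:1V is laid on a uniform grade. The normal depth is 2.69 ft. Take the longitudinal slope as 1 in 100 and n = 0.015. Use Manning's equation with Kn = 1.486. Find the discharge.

With bottom width b = 10.2 ft and side slope z = 2.1: A = (b + zy)y = (10.2 + 2.1×2.69)×2.69 = 42.63 ft²; P = b + 2y√(1+z²) = 10.2 + 2×2.69×2.326 = 22.71 ft.
Hydraulic radius R = A/P = 42.63/22.71 = 1.877 ft.
Manning's equation: Q = (1.486/n) A R^(2/3) S^(1/2) = (1.486/0.015) × 42.63 × 1.877^(2/3) × 0.01^(1/2) = 643 ft³/s.

Q = 643 ft³/s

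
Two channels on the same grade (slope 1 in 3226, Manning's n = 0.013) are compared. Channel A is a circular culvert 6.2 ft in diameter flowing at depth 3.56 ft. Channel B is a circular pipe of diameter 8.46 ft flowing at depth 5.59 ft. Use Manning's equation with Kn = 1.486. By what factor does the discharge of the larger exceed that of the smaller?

Channel A: For a circular section of diameter D = 6.2 ft at depth y = 3.56 ft, the central angle is θ = 2 arccos(1 − 2y/D) = 3.439 rad. Then A = (D²/8)(θ − sin θ) = 17.94 ft² and P = Dθ/2 = 10.66 ft. Hydraulic radius R = A/P = 17.94/10.66 = 1.682 ft. Q_A = (1.486/0.013)·17.94·1.682^(2/3)·√0.00031 = 51.06 ft³/s.
Channel B: For a circular section of diameter D = 8.46 ft at depth y = 5.59 ft, the central angle is θ = 2 arccos(1 − 2y/D) = 3.796 rad. Then A = (D²/8)(θ − sin θ) = 39.41 ft² and P = Dθ/2 = 16.06 ft. Hydraulic radius R = A/P = 39.41/16.06 = 2.454 ft. Q_B = (1.486/0.013)·39.41·2.454^(2/3)·√0.00031 = 144.3 ft³/s.
The larger discharge is 144.3 ft³/s and the smaller is 51.06 ft³/s; the ratio is 2.83.

2.83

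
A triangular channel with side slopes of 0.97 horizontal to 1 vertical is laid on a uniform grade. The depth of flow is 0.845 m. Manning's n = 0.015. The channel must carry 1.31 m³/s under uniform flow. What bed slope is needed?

S = 0.00411

For a triangular section with side slope z = 0.97: A = zy² = 0.97×0.845² = 0.6926 m²; P = 2y√(1+z²) = 2×0.845×1.393 = 2.354 m.
Hydraulic radius R = A/P = 0.6926/2.354 = 0.2942 m.
From Manning's equation, S = [nQ / (1 A R^(2/3))]² = [0.015 × 1.31 / (1 × 0.6926 × 0.2942^(2/3))]² = 0.00411.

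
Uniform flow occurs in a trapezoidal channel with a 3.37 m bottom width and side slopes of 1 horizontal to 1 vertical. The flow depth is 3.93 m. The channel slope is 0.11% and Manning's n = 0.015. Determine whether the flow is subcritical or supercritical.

subcritical

With bottom width b = 3.37 m and side slope z = 1: A = (b + zy)y = (3.37 + 1×3.93)×3.93 = 28.69 m²; P = b + 2y√(1+z²) = 3.37 + 2×3.93×1.414 = 14.49 m.
Hydraulic radius R = A/P = 28.69/14.49 = 1.981 m.
V = (1/n) R^(2/3) √S = (1/0.015) × 1.981^(2/3) × √0.0011 = 3.487 m/s. Hydraulic depth D_h = A/T = 28.69/11.23 = 2.555 m.
Froude number Fr = V/√(g·D_h) = 3.487/√(9.81×2.555) = 0.697, which is less than 1, so the flow is subcritical.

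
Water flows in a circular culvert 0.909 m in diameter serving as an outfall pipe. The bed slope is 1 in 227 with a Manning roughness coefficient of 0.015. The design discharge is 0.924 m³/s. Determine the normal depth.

y_n = 0.652 m

Manning's equation rearranged: A R^(2/3) = nQ / (1·√S) = 0.015 × 0.924 / (√0.004405) = 0.2088.
At y = 0.474 m: A R^(2/3) = 0.1297 — too small.
At y = 0.652 m: A R^(2/3) = 0.2088 — ≈ 0.2088.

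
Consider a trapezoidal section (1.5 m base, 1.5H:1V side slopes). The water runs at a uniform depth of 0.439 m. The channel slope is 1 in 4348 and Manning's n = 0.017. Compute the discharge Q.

Q = 0.385 m³/s

With bottom width b = 1.5 m and side slope z = 1.5: A = (b + zy)y = (1.5 + 1.5×0.439)×0.439 = 0.9476 m²; P = b + 2y√(1+z²) = 1.5 + 2×0.439×1.803 = 3.083 m.
Hydraulic radius R = A/P = 0.9476/3.083 = 0.3074 m.
Manning's equation: Q = (1/n) A R^(2/3) S^(1/2) = (1/0.017) × 0.9476 × 0.3074^(2/3) × 0.00023^(1/2) = 0.385 m³/s.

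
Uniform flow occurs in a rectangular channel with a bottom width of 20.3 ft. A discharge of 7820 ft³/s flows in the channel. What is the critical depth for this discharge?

y_c = 16.6 ft

For a rectangular channel, critical depth y_c = (q²/g)^(1/3) where q = Q/b = 7820/20.3 = 385.2 ft²/s.
So y_c = (385.2²/32.2)^(1/3) = 16.6 ft.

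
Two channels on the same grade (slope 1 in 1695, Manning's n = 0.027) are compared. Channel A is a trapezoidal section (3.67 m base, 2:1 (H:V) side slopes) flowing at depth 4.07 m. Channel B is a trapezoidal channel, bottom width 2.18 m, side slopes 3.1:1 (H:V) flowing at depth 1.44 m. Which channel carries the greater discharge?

channel A

Channel A: With bottom width b = 3.67 m and side slope z = 2: A = (b + zy)y = (3.67 + 2×4.07)×4.07 = 48.07 m²; P = b + 2y√(1+z²) = 3.67 + 2×4.07×2.236 = 21.87 m. Hydraulic radius R = A/P = 48.07/21.87 = 2.198 m. Q_A = (1/0.027)·48.07·2.198^(2/3)·√0.00059 = 73.09 m³/s.
Channel B: With bottom width b = 2.18 m and side slope z = 3.1: A = (b + zy)y = (2.18 + 3.1×1.44)×1.44 = 9.567 m²; P = b + 2y√(1+z²) = 2.18 + 2×1.44×3.257 = 11.56 m. Hydraulic radius R = A/P = 9.567/11.56 = 0.8276 m. Q_B = (1/0.027)·9.567·0.8276^(2/3)·√0.00059 = 7.586 m³/s.
Q_A = 73.09 m³/s vs Q_B = 7.586 m³/s, so channel A carries more.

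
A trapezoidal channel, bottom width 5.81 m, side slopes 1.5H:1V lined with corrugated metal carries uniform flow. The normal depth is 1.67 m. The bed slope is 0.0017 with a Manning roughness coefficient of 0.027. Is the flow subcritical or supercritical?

With bottom width b = 5.81 m and side slope z = 1.5: A = (b + zy)y = (5.81 + 1.5×1.67)×1.67 = 13.89 m²; P = b + 2y√(1+z²) = 5.81 + 2×1.67×1.803 = 11.83 m.
Hydraulic radius R = A/P = 13.89/11.83 = 1.174 m.
V = (1/n) R^(2/3) √S = (1/0.027) × 1.174^(2/3) × √0.0017 = 1.699 m/s. Hydraulic depth D_h = A/T = 13.89/10.82 = 1.283 m.
Froude number Fr = V/√(g·D_h) = 1.699/√(9.81×1.283) = 0.479, which is less than 1, so the flow is subcritical.

subcritical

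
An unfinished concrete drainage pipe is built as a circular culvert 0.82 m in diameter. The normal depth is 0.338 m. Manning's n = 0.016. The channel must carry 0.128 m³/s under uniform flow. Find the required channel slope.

For a circular section of diameter D = 0.82 m at depth y = 0.338 m, the central angle is θ = 2 arccos(1 − 2y/D) = 2.789 rad. Then A = (D²/8)(θ − sin θ) = 0.2053 m² and P = Dθ/2 = 1.143 m.
Hydraulic radius R = A/P = 0.2053/1.143 = 0.1796 m.
From Manning's equation, S = [nQ / (1 A R^(2/3))]² = [0.016 × 0.128 / (1 × 0.2053 × 0.1796^(2/3))]² = 0.000982.

S = 0.000982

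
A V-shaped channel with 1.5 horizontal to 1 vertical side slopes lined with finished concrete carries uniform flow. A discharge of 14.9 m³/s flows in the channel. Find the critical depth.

y_c = 1.82 m

At critical depth, Q² T / (g A³) = 1, i.e. A³/T = Q²/g = 14.9²/9.81 = 22.63.
Try y = 2.05 m: A³/T = 40.73 — over.
Try y = 1.47 m: A³/T = 7.722 — short.
Try y = 1.82 m: A³/T = 22.47 — ≈ 22.63.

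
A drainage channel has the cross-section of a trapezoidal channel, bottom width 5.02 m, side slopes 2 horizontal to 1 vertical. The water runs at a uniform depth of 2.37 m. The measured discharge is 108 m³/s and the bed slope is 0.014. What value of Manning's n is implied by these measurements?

n = 0.0329

With bottom width b = 5.02 m and side slope z = 2: A = (b + zy)y = (5.02 + 2×2.37)×2.37 = 23.13 m²; P = b + 2y√(1+z²) = 5.02 + 2×2.37×2.236 = 15.62 m.
Hydraulic radius R = A/P = 23.13/15.62 = 1.481 m.
Rearranging Manning's equation: n = (1/Q) A R^(2/3) S^(1/2) = (1/108) × 23.13 × 1.481^(2/3) × √0.014 = 0.0329.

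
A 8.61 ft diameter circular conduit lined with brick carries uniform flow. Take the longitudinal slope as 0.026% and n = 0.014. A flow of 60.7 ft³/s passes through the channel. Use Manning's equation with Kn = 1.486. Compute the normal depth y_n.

Manning's equation rearranged: A R^(2/3) = nQ / (1.486·√S) = 0.014 × 60.7 / (1.486 × √0.00026) = 35.47.
Trying y = 3.04 ft: A R^(2/3) = 25.95 — short.
Trying y = 4.08 ft: A R^(2/3) = 44.26 — over.
Trying y = 3.6 ft: A R^(2/3) = 35.45 — ≈ 35.47.

y_n = 3.6 ft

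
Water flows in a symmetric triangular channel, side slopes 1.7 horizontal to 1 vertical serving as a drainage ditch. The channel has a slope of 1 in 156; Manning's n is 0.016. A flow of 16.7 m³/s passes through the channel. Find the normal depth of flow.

Manning's equation rearranged: A R^(2/3) = nQ / (1·√S) = 0.016 × 16.7 / (√0.00641) = 3.337.
At y = 1.19 m: A R^(2/3) = 1.542 — short.
At y = 2.03 m: A R^(2/3) = 6.408 — over.
At y = 1.59 m: A R^(2/3) = 3.34 — close enough.

y_n = 1.59 m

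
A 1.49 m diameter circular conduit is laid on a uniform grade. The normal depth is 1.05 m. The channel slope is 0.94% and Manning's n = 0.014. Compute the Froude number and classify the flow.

For a circular section of diameter D = 1.49 m at depth y = 1.05 m, the central angle is θ = 2 arccos(1 − 2y/D) = 3.985 rad. Then A = (D²/8)(θ − sin θ) = 1.313 m² and P = Dθ/2 = 2.969 m.
Hydraulic radius R = A/P = 1.313/2.969 = 0.4423 m.
V = (1/n) R^(2/3) √S = (1/0.014) × 0.4423^(2/3) × √0.0094 = 4.02 m/s. Hydraulic depth D_h = A/T = 1.313/1.359 = 0.966 m.
Froude number Fr = V/√(g·D_h) = 4.02/√(9.81×0.966) = 1.31, which is greater than 1, so the flow is supercritical.

supercritical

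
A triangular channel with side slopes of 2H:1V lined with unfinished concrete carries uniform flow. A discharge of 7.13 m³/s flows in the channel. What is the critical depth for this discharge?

At critical depth, Q² T / (g A³) = 1, i.e. A³/T = Q²/g = 7.13²/9.81 = 5.182.
At y = 1.53 m: A³/T = 16.77 — too large.
At y = 0.852 m: A³/T = 0.8979 — too small.
At y = 1.21 m: A³/T = 5.187 — close enough.

y_c = 1.21 m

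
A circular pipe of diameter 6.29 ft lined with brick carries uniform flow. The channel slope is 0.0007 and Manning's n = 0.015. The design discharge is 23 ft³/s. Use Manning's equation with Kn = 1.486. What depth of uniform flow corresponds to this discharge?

Manning's equation rearranged: A R^(2/3) = nQ / (1.486·√S) = 0.015 × 23 / (1.486 × √0.0007) = 8.775.
Try y = 1.34 ft: A R^(2/3) = 4.18 — too small.
Try y = 2.48 ft: A R^(2/3) = 13.79 — too large.
Try y = 1.95 ft: A R^(2/3) = 8.768 — matches.

y_n = 1.95 ft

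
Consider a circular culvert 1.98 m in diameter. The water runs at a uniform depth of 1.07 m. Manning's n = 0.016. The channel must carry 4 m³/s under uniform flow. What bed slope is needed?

For a circular section of diameter D = 1.98 m at depth y = 1.07 m, the central angle is θ = 2 arccos(1 − 2y/D) = 3.303 rad. Then A = (D²/8)(θ − sin θ) = 1.698 m² and P = Dθ/2 = 3.27 m.
Hydraulic radius R = A/P = 1.698/3.27 = 0.5191 m.
From Manning's equation, S = [nQ / (1 A R^(2/3))]² = [0.016 × 4 / (1 × 1.698 × 0.5191^(2/3))]² = 0.00341.

S = 0.00341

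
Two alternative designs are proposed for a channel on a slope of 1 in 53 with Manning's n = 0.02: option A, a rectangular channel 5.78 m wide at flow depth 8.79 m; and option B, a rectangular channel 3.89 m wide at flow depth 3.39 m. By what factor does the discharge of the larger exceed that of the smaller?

5.62

Channel A: Flow area A = b·y = 5.78 × 8.79 = 50.81 m². Wetted perimeter P = b + 2y = 5.78 + 2×8.79 = 23.36 m. Hydraulic radius R = A/P = 50.81/23.36 = 2.175 m. Q_A = (1/0.02)·50.81·2.175^(2/3)·√0.01887 = 585.7 m³/s.
Channel B: Flow area A = b·y = 3.89 × 3.39 = 13.19 m². Wetted perimeter P = b + 2y = 3.89 + 2×3.39 = 10.67 m. Hydraulic radius R = A/P = 13.19/10.67 = 1.236 m. Q_B = (1/0.02)·13.19·1.236^(2/3)·√0.01887 = 104.3 m³/s.
The larger discharge is 585.7 m³/s and the smaller is 104.3 m³/s; the ratio is 5.62.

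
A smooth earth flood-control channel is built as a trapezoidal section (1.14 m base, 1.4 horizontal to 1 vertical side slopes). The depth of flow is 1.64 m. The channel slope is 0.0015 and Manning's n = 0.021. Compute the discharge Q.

With bottom width b = 1.14 m and side slope z = 1.4: A = (b + zy)y = (1.14 + 1.4×1.64)×1.64 = 5.635 m²; P = b + 2y√(1+z²) = 1.14 + 2×1.64×1.72 = 6.783 m.
Hydraulic radius R = A/P = 5.635/6.783 = 0.8307 m.
Manning's equation: Q = (1/n) A R^(2/3) S^(1/2) = (1/0.021) × 5.635 × 0.8307^(2/3) × 0.0015^(1/2) = 9.18 m³/s.

Q = 9.18 m³/s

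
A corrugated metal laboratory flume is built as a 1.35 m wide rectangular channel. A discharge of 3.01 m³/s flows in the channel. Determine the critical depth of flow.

y_c = 0.797 m

For a rectangular channel, critical depth y_c = (q²/g)^(1/3) where q = Q/b = 3.01/1.35 = 2.23 m²/s.
So y_c = (2.23²/9.81)^(1/3) = 0.797 m.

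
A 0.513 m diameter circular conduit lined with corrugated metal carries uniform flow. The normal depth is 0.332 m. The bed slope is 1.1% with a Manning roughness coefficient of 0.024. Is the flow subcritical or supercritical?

subcritical

For a circular section of diameter D = 0.513 m at depth y = 0.332 m, the central angle is θ = 2 arccos(1 − 2y/D) = 3.739 rad. Then A = (D²/8)(θ − sin θ) = 0.1415 m² and P = Dθ/2 = 0.9591 m.
Hydraulic radius R = A/P = 0.1415/0.9591 = 0.1475 m.
V = (1/n) R^(2/3) √S = (1/0.024) × 0.1475^(2/3) × √0.011 = 1.22 m/s. Hydraulic depth D_h = A/T = 0.1415/0.4903 = 0.2886 m.
Froude number Fr = V/√(g·D_h) = 1.22/√(9.81×0.2886) = 0.725, which is less than 1, so the flow is subcritical.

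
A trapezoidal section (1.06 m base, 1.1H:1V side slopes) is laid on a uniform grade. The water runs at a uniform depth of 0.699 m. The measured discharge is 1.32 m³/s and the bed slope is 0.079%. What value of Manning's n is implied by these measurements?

n = 0.015

With bottom width b = 1.06 m and side slope z = 1.1: A = (b + zy)y = (1.06 + 1.1×0.699)×0.699 = 1.278 m²; P = b + 2y√(1+z²) = 1.06 + 2×0.699×1.487 = 3.138 m.
Hydraulic radius R = A/P = 1.278/3.138 = 0.4074 m.
Rearranging Manning's equation: n = (1/Q) A R^(2/3) S^(1/2) = (1/1.32) × 1.278 × 0.4074^(2/3) × √0.00079 = 0.015.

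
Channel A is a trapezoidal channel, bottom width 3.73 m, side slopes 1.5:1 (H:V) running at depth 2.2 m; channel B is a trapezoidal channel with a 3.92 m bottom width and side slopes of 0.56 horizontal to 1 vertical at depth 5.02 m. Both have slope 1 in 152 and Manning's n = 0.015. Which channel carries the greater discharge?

Channel A: With bottom width b = 3.73 m and side slope z = 1.5: A = (b + zy)y = (3.73 + 1.5×2.2)×2.2 = 15.47 m²; P = b + 2y√(1+z²) = 3.73 + 2×2.2×1.803 = 11.66 m. Hydraulic radius R = A/P = 15.47/11.66 = 1.326 m. Q_A = (1/0.015)·15.47·1.326^(2/3)·√0.006579 = 100.9 m³/s.
Channel B: With bottom width b = 3.92 m and side slope z = 0.56: A = (b + zy)y = (3.92 + 0.56×5.02)×5.02 = 33.79 m²; P = b + 2y√(1+z²) = 3.92 + 2×5.02×1.146 = 15.43 m. Hydraulic radius R = A/P = 33.79/15.43 = 2.19 m. Q_B = (1/0.015)·33.79·2.19^(2/3)·√0.006579 = 308.2 m³/s.
Q_A = 100.9 m³/s vs Q_B = 308.2 m³/s, so channel B carries more.

channel B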